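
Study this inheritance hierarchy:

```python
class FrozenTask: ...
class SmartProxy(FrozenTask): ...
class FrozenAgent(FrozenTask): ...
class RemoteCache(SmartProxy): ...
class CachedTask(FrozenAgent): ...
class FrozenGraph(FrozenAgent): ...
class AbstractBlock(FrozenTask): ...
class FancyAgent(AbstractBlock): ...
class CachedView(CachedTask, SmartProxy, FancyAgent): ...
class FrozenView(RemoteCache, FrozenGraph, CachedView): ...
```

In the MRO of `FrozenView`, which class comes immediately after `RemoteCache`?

L[FrozenView] = FrozenView + merge(L[RemoteCache], L[FrozenGraph], L[CachedView], [RemoteCache FrozenGraph CachedView])
  take RemoteCache:  [RemoteCache SmartProxy FrozenTask object] + [FrozenGraph FrozenAgent FrozenTask object] + [CachedView CachedTask FrozenAgent SmartProxy FancyAgent AbstractBlock FrozenTask object] + [RemoteCache FrozenGraph CachedView]
  take FrozenGraph:  [SmartProxy FrozenTask object] + [FrozenGraph FrozenAgent FrozenTask object] + [CachedView CachedTask FrozenAgent SmartProxy FancyAgent AbstractBlock FrozenTask object] + [FrozenGraph CachedView]
  take CachedView:  [SmartProxy FrozenTask object] + [FrozenAgent FrozenTask object] + [CachedView CachedTask FrozenAgent SmartProxy FancyAgent AbstractBlock FrozenTask object] + [CachedView]
  take CachedTask:  [SmartProxy FrozenTask object] + [FrozenAgent FrozenTask object] + [CachedTask FrozenAgent SmartProxy FancyAgent AbstractBlock FrozenTask object]
  take FrozenAgent:  [SmartProxy FrozenTask object] + [FrozenAgent FrozenTask object] + [FrozenAgent SmartProxy FancyAgent AbstractBlock FrozenTask object]
  take SmartProxy:  [SmartProxy FrozenTask object] + [FrozenTask object] + [SmartProxy FancyAgent AbstractBlock FrozenTask object]
  take FancyAgent:  [FrozenTask object] + [FrozenTask object] + [FancyAgent AbstractBlock FrozenTask object]
  take AbstractBlock:  [FrozenTask object] + [FrozenTask object] + [AbstractBlock FrozenTask object]
  take FrozenTask:  [FrozenTask object] + [FrozenTask object] + [FrozenTask object]
  take object:  [object] + [object] + [object]
MRO: FrozenView RemoteCache FrozenGraph CachedView CachedTask FrozenAgent SmartProxy FancyAgent AbstractBlock FrozenTask object
RemoteCache is at position 1; next is FrozenGraph.

FrozenGraph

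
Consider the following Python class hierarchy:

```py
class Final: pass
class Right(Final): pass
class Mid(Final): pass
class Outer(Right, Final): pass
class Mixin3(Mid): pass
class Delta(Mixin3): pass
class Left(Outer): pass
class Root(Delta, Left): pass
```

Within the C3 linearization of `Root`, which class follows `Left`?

L[Root] = Root + merge(L[Delta], L[Left], [Delta Left])
  take Delta:  [Delta Mixin3 Mid Final object] + [Left Outer Right Final object] + [Delta Left]
  take Mixin3:  [Mixin3 Mid Final object] + [Left Outer Right Final object] + [Left]
  take Mid:  [Mid Final object] + [Left Outer Right Final object] + [Left]
  take Left:  [Final object] + [Left Outer Right Final object] + [Left]
  take Outer:  [Final object] + [Outer Right Final object]
  take Right:  [Final object] + [Right Final object]
  take Final:  [Final object] + [Final object]
  take object:  [object] + [object]
MRO: Root Delta Mixin3 Mid Left Outer Right Final object
Left is at position 4; next is Outer.

Outer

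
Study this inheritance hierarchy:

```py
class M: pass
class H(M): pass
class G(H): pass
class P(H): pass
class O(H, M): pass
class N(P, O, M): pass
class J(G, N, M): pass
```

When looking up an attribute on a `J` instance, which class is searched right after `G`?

L[J] = J + merge(L[G], L[N], L[M], [G N M])
  take G:  [G H M object] + [N P O H M object] + [M object] + [G N M]
  take N:  [H M object] + [N P O H M object] + [M object] + [N M]
  take P:  [H M object] + [P O H M object] + [M object] + [M]
  take O:  [H M object] + [O H M object] + [M object] + [M]
  take H:  [H M object] + [H M object] + [M object] + [M]
  take M:  [M object] + [M object] + [M object] + [M]
  take object:  [object] + [object] + [object]
MRO: J G N P O H M object
G is at position 1; next is N.

N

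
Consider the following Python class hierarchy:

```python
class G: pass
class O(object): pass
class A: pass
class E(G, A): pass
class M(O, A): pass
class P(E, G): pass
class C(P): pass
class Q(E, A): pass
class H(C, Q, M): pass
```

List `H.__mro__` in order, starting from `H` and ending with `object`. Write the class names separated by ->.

H -> C -> P -> Q -> E -> G -> M -> O -> A -> object

L[H] = H + merge(L[C], L[Q], L[M], [C Q M])
  take C:  [C P E G A object] + [Q E G A object] + [M O A object] + [C Q M]
  take P:  [P E G A object] + [Q E G A object] + [M O A object] + [Q M]
  take Q:  [E G A object] + [Q E G A object] + [M O A object] + [Q M]
  take E:  [E G A object] + [E G A object] + [M O A object] + [M]
  take G:  [G A object] + [G A object] + [M O A object] + [M]
  take M:  [A object] + [A object] + [M O A object] + [M]
  take O:  [A object] + [A object] + [O A object]
  take A:  [A object] + [A object] + [A object]
  take object:  [object] + [object] + [object]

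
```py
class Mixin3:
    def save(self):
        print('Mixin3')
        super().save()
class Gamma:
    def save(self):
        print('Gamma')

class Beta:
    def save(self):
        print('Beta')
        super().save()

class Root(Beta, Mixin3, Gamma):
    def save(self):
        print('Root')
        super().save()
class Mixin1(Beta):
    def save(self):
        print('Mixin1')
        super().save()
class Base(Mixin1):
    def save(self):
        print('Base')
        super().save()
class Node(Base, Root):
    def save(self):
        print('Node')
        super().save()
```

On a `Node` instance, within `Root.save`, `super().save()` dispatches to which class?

Beta

L[Node] = Node + merge(L[Base], L[Root], [Base Root])
  take Base:  [Base Mixin1 Beta object] + [Root Beta Mixin3 Gamma object] + [Base Root]
  take Mixin1:  [Mixin1 Beta object] + [Root Beta Mixin3 Gamma object] + [Root]
  take Root:  [Beta object] + [Root Beta Mixin3 Gamma object] + [Root]
  take Beta:  [Beta object] + [Beta Mixin3 Gamma object]
  take Mixin3:  [object] + [Mixin3 Gamma object]
  take Gamma:  [object] + [Gamma object]
  take object:  [object] + [object]
MRO: Node Base Mixin1 Root Beta Mixin3 Gamma object
super() in Root.save on a Node instance goes to the class after Root in Node's MRO: Beta.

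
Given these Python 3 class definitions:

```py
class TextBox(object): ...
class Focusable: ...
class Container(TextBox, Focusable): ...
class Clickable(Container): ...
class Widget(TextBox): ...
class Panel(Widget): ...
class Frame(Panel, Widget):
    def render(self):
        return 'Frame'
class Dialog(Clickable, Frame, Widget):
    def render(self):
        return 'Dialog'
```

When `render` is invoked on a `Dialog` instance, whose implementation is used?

Dialog

L[Dialog] = Dialog + merge(L[Clickable], L[Frame], L[Widget], [Clickable Frame Widget])
  take Clickable:  [Clickable Container TextBox Focusable object] + [Frame Panel Widget TextBox object] + [Widget TextBox object] + [Clickable Frame Widget]
  take Container:  [Container TextBox Focusable object] + [Frame Panel Widget TextBox object] + [Widget TextBox object] + [Frame Widget]
  take Frame:  [TextBox Focusable object] + [Frame Panel Widget TextBox object] + [Widget TextBox object] + [Frame Widget]
  take Panel:  [TextBox Focusable object] + [Panel Widget TextBox object] + [Widget TextBox object] + [Widget]
  take Widget:  [TextBox Focusable object] + [Widget TextBox object] + [Widget TextBox object] + [Widget]
  take TextBox:  [TextBox Focusable object] + [TextBox object] + [TextBox object]
  take Focusable:  [Focusable object] + [object] + [object]
  take object:  [object] + [object] + [object]
MRO: Dialog Clickable Container Frame Panel Widget TextBox Focusable object
render is defined in: Dialog, Frame. First along the MRO is Dialog.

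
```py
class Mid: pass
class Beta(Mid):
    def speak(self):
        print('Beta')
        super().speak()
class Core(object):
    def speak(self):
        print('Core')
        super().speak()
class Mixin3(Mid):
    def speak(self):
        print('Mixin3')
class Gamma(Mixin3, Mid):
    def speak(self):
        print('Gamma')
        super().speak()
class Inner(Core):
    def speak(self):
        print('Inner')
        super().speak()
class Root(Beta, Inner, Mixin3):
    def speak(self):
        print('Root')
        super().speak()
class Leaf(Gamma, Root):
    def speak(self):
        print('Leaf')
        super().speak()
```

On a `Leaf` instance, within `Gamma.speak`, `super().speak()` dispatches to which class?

Root

L[Leaf] = Leaf + merge(L[Gamma], L[Root], [Gamma Root])
  take Gamma:  [Gamma Mixin3 Mid object] + [Root Beta Inner Core Mixin3 Mid object] + [Gamma Root]
  take Root:  [Mixin3 Mid object] + [Root Beta Inner Core Mixin3 Mid object] + [Root]
  take Beta:  [Mixin3 Mid object] + [Beta Inner Core Mixin3 Mid object]
  take Inner:  [Mixin3 Mid object] + [Inner Core Mixin3 Mid object]
  take Core:  [Mixin3 Mid object] + [Core Mixin3 Mid object]
  take Mixin3:  [Mixin3 Mid object] + [Mixin3 Mid object]
  take Mid:  [Mid object] + [Mid object]
  take object:  [object] + [object]
MRO: Leaf Gamma Root Beta Inner Core Mixin3 Mid object
super() in Gamma.speak on a Leaf instance goes to the class after Gamma in Leaf's MRO: Root.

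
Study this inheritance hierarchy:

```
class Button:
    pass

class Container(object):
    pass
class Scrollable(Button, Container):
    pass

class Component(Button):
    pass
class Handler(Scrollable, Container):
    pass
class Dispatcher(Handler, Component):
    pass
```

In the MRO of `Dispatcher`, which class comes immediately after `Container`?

object

L[Dispatcher] = Dispatcher + merge(L[Handler], L[Component], [Handler Component])
  take Handler:  [Handler Scrollable Button Container object] + [Component Button object] + [Handler Component]
  take Scrollable:  [Scrollable Button Container object] + [Component Button object] + [Component]
  take Component:  [Button Container object] + [Component Button object] + [Component]
  take Button:  [Button Container object] + [Button object]
  take Container:  [Container object] + [object]
  take object:  [object] + [object]
MRO: Dispatcher Handler Scrollable Component Button Container object
Container is at position 5; next is object.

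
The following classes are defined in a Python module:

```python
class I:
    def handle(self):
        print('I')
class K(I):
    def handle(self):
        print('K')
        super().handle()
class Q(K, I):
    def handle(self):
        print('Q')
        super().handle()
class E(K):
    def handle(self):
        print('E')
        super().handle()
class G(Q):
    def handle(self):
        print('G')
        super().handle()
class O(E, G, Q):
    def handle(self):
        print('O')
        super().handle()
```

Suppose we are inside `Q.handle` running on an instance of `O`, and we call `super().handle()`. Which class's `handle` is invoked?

L[O] = O + merge(L[E], L[G], L[Q], [E G Q])
  take E:  [E K I object] + [G Q K I object] + [Q K I object] + [E G Q]
  take G:  [K I object] + [G Q K I object] + [Q K I object] + [G Q]
  take Q:  [K I object] + [Q K I object] + [Q K I object] + [Q]
  take K:  [K I object] + [K I object] + [K I object]
  take I:  [I object] + [I object] + [I object]
  take object:  [object] + [object] + [object]
MRO: O E G Q K I object
super() in Q.handle on a O instance goes to the class after Q in O's MRO: K.

K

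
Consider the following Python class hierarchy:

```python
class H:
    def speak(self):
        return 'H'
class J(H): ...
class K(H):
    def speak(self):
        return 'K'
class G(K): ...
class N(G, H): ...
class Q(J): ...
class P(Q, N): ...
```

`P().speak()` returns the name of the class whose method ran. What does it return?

L[P] = P + merge(L[Q], L[N], [Q N])
  take Q:  [Q J H object] + [N G K H object] + [Q N]
  take J:  [J H object] + [N G K H object] + [N]
  take N:  [H object] + [N G K H object] + [N]
  take G:  [H object] + [G K H object]
  take K:  [H object] + [K H object]
  take H:  [H object] + [H object]
  take object:  [object] + [object]
MRO: P Q J N G K H object
speak is defined in: H, K. First along the MRO is K.

K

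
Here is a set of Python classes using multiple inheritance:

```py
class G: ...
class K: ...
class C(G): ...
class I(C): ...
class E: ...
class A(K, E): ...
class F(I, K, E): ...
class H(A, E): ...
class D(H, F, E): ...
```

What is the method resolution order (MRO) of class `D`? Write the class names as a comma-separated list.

L[D] = D + merge(L[H], L[F], L[E], [H F E])
  take H:  [H A K E object] + [F I C G K E object] + [E object] + [H F E]
  take A:  [A K E object] + [F I C G K E object] + [E object] + [F E]
  take F:  [K E object] + [F I C G K E object] + [E object] + [F E]
  take I:  [K E object] + [I C G K E object] + [E object] + [E]
  take C:  [K E object] + [C G K E object] + [E object] + [E]
  take G:  [K E object] + [G K E object] + [E object] + [E]
  take K:  [K E object] + [K E object] + [E object] + [E]
  take E:  [E object] + [E object] + [E object] + [E]
  take object:  [object] + [object] + [object]

D, H, A, F, I, C, G, K, E, object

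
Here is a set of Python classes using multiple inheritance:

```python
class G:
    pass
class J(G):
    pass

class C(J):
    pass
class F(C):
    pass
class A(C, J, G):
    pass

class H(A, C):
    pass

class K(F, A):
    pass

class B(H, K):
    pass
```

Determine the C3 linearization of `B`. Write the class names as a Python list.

L[B] = B + merge(L[H], L[K], [H K])
  take H:  [H A C J G object] + [K F A C J G object] + [H K]
  take K:  [A C J G object] + [K F A C J G object] + [K]
  take F:  [A C J G object] + [F A C J G object]
  take A:  [A C J G object] + [A C J G object]
  take C:  [C J G object] + [C J G object]
  take J:  [J G object] + [J G object]
  take G:  [G object] + [G object]
  take object:  [object] + [object]

[B, H, K, F, A, C, J, G, object]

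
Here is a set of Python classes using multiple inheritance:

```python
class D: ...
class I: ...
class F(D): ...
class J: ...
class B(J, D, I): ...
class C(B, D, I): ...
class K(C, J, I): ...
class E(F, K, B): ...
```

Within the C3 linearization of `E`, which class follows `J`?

D

L[E] = E + merge(L[F], L[K], L[B], [F K B])
  take F:  [F D object] + [K C B J D I object] + [B J D I object] + [F K B]
  take K:  [D object] + [K C B J D I object] + [B J D I object] + [K B]
  take C:  [D object] + [C B J D I object] + [B J D I object] + [B]
  take B:  [D object] + [B J D I object] + [B J D I object] + [B]
  take J:  [D object] + [J D I object] + [J D I object]
  take D:  [D object] + [D I object] + [D I object]
  take I:  [object] + [I object] + [I object]
  take object:  [object] + [object] + [object]
MRO: E F K C B J D I object
J is at position 5; next is D.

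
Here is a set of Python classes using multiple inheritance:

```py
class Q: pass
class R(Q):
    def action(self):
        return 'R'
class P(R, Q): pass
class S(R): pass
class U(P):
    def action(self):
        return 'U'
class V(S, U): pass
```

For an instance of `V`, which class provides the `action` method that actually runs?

U

L[V] = V + merge(L[S], L[U], [S U])
  take S:  [S R Q object] + [U P R Q object] + [S U]
  take U:  [R Q object] + [U P R Q object] + [U]
  take P:  [R Q object] + [P R Q object]
  take R:  [R Q object] + [R Q object]
  take Q:  [Q object] + [Q object]
  take object:  [object] + [object]
MRO: V S U P R Q object
action is defined in: R, U. First along the MRO is U.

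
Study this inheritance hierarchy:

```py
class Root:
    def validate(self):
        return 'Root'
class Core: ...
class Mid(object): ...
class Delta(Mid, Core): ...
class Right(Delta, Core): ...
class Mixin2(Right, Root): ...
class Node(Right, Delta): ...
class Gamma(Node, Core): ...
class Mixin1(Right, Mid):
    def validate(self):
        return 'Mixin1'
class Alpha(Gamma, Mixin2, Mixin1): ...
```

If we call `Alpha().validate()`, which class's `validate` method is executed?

L[Alpha] = Alpha + merge(L[Gamma], L[Mixin2], L[Mixin1], [Gamma Mixin2 Mixin1])
  take Gamma:  [Gamma Node Right Delta Mid Core object] + [Mixin2 Right Delta Mid Core Root object] + [Mixin1 Right Delta Mid Core object] + [Gamma Mixin2 Mixin1]
  take Node:  [Node Right Delta Mid Core object] + [Mixin2 Right Delta Mid Core Root object] + [Mixin1 Right Delta Mid Core object] + [Mixin2 Mixin1]
  take Mixin2:  [Right Delta Mid Core object] + [Mixin2 Right Delta Mid Core Root object] + [Mixin1 Right Delta Mid Core object] + [Mixin2 Mixin1]
  take Mixin1:  [Right Delta Mid Core object] + [Right Delta Mid Core Root object] + [Mixin1 Right Delta Mid Core object] + [Mixin1]
  take Right:  [Right Delta Mid Core object] + [Right Delta Mid Core Root object] + [Right Delta Mid Core object]
  take Delta:  [Delta Mid Core object] + [Delta Mid Core Root object] + [Delta Mid Core object]
  take Mid:  [Mid Core object] + [Mid Core Root object] + [Mid Core object]
  take Core:  [Core object] + [Core Root object] + [Core object]
  take Root:  [object] + [Root object] + [object]
  take object:  [object] + [object] + [object]
MRO: Alpha Gamma Node Mixin2 Mixin1 Right Delta Mid Core Root object
validate is defined in: Mixin1, Root. First along the MRO is Mixin1.

Mixin1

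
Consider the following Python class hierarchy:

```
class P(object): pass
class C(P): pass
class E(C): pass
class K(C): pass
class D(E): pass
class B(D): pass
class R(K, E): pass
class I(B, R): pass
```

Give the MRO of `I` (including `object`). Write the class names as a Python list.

[I, B, D, R, K, E, C, P, object]

L[I] = I + merge(L[B], L[R], [B R])
  take B:  [B D E C P object] + [R K E C P object] + [B R]
  take D:  [D E C P object] + [R K E C P object] + [R]
  take R:  [E C P object] + [R K E C P object] + [R]
  take K:  [E C P object] + [K E C P object]
  take E:  [E C P object] + [E C P object]
  take C:  [C P object] + [C P object]
  take P:  [P object] + [P object]
  take object:  [object] + [object]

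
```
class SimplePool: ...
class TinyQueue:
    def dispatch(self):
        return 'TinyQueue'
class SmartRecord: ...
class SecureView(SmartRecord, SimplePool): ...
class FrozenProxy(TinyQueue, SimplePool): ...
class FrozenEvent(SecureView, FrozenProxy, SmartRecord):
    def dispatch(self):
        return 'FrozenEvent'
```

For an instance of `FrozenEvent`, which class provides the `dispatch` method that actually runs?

FrozenEvent

L[FrozenEvent] = FrozenEvent + merge(L[SecureView], L[FrozenProxy], L[SmartRecord], [SecureView FrozenProxy SmartRecord])
  take SecureView:  [SecureView SmartRecord SimplePool object] + [FrozenProxy TinyQueue SimplePool object] + [SmartRecord object] + [SecureView FrozenProxy SmartRecord]
  take FrozenProxy:  [SmartRecord SimplePool object] + [FrozenProxy TinyQueue SimplePool object] + [SmartRecord object] + [FrozenProxy SmartRecord]
  take SmartRecord:  [SmartRecord SimplePool object] + [TinyQueue SimplePool object] + [SmartRecord object] + [SmartRecord]
  take TinyQueue:  [SimplePool object] + [TinyQueue SimplePool object] + [object]
  take SimplePool:  [SimplePool object] + [SimplePool object] + [object]
  take object:  [object] + [object] + [object]
MRO: FrozenEvent SecureView FrozenProxy SmartRecord TinyQueue SimplePool object
dispatch is defined in: FrozenEvent, TinyQueue. First along the MRO is FrozenEvent.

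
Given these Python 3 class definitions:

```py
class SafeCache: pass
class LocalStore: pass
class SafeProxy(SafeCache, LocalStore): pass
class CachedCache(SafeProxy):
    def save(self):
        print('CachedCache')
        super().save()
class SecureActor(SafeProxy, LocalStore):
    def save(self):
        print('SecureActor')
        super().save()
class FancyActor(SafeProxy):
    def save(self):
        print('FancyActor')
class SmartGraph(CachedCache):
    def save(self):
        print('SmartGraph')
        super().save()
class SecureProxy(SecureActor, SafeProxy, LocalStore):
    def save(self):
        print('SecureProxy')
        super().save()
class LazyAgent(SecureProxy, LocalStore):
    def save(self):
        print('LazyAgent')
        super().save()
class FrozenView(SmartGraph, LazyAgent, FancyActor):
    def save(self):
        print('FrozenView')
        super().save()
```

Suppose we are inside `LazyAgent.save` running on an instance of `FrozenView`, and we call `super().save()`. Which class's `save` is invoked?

SecureProxy

L[FrozenView] = FrozenView + merge(L[SmartGraph], L[LazyAgent], L[FancyActor], [SmartGraph LazyAgent FancyActor])
  take SmartGraph:  [SmartGraph CachedCache SafeProxy SafeCache LocalStore object] + [LazyAgent SecureProxy SecureActor SafeProxy SafeCache LocalStore object] + [FancyActor SafeProxy SafeCache LocalStore object] + [SmartGraph LazyAgent FancyActor]
  take CachedCache:  [CachedCache SafeProxy SafeCache LocalStore object] + [LazyAgent SecureProxy SecureActor SafeProxy SafeCache LocalStore object] + [FancyActor SafeProxy SafeCache LocalStore object] + [LazyAgent FancyActor]
  take LazyAgent:  [SafeProxy SafeCache LocalStore object] + [LazyAgent SecureProxy SecureActor SafeProxy SafeCache LocalStore object] + [FancyActor SafeProxy SafeCache LocalStore object] + [LazyAgent FancyActor]
  take SecureProxy:  [SafeProxy SafeCache LocalStore object] + [SecureProxy SecureActor SafeProxy SafeCache LocalStore object] + [FancyActor SafeProxy SafeCache LocalStore object] + [FancyActor]
  take SecureActor:  [SafeProxy SafeCache LocalStore object] + [SecureActor SafeProxy SafeCache LocalStore object] + [FancyActor SafeProxy SafeCache LocalStore object] + [FancyActor]
  take FancyActor:  [SafeProxy SafeCache LocalStore object] + [SafeProxy SafeCache LocalStore object] + [FancyActor SafeProxy SafeCache LocalStore object] + [FancyActor]
  take SafeProxy:  [SafeProxy SafeCache LocalStore object] + [SafeProxy SafeCache LocalStore object] + [SafeProxy SafeCache LocalStore object]
  take SafeCache:  [SafeCache LocalStore object] + [SafeCache LocalStore object] + [SafeCache LocalStore object]
  take LocalStore:  [LocalStore object] + [LocalStore object] + [LocalStore object]
  take object:  [object] + [object] + [object]
MRO: FrozenView SmartGraph CachedCache LazyAgent SecureProxy SecureActor FancyActor SafeProxy SafeCache LocalStore object
super() in LazyAgent.save on a FrozenView instance goes to the class after LazyAgent in FrozenView's MRO: SecureProxy.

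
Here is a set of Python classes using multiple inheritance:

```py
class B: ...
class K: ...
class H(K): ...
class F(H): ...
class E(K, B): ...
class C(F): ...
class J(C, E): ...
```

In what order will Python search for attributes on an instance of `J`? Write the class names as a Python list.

L[J] = J + merge(L[C], L[E], [C E])
  take C:  [C F H K object] + [E K B object] + [C E]
  take F:  [F H K object] + [E K B object] + [E]
  take H:  [H K object] + [E K B object] + [E]
  take E:  [K object] + [E K B object] + [E]
  take K:  [K object] + [K B object]
  take B:  [object] + [B object]
  take object:  [object] + [object]

[J, C, F, H, E, K, B, object]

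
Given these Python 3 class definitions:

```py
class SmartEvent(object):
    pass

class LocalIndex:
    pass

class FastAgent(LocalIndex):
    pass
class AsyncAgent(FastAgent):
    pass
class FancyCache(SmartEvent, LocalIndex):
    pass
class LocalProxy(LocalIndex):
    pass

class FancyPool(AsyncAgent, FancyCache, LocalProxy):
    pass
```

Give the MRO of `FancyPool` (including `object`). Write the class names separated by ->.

L[FancyPool] = FancyPool + merge(L[AsyncAgent], L[FancyCache], L[LocalProxy], [AsyncAgent FancyCache LocalProxy])
  take AsyncAgent:  [AsyncAgent FastAgent LocalIndex object] + [FancyCache SmartEvent LocalIndex object] + [LocalProxy LocalIndex object] + [AsyncAgent FancyCache LocalProxy]
  take FastAgent:  [FastAgent LocalIndex object] + [FancyCache SmartEvent LocalIndex object] + [LocalProxy LocalIndex object] + [FancyCache LocalProxy]
  take FancyCache:  [LocalIndex object] + [FancyCache SmartEvent LocalIndex object] + [LocalProxy LocalIndex object] + [FancyCache LocalProxy]
  take SmartEvent:  [LocalIndex object] + [SmartEvent LocalIndex object] + [LocalProxy LocalIndex object] + [LocalProxy]
  take LocalProxy:  [LocalIndex object] + [LocalIndex object] + [LocalProxy LocalIndex object] + [LocalProxy]
  take LocalIndex:  [LocalIndex object] + [LocalIndex object] + [LocalIndex object]
  take object:  [object] + [object] + [object]

FancyPool -> AsyncAgent -> FastAgent -> FancyCache -> SmartEvent -> LocalProxy -> LocalIndex -> object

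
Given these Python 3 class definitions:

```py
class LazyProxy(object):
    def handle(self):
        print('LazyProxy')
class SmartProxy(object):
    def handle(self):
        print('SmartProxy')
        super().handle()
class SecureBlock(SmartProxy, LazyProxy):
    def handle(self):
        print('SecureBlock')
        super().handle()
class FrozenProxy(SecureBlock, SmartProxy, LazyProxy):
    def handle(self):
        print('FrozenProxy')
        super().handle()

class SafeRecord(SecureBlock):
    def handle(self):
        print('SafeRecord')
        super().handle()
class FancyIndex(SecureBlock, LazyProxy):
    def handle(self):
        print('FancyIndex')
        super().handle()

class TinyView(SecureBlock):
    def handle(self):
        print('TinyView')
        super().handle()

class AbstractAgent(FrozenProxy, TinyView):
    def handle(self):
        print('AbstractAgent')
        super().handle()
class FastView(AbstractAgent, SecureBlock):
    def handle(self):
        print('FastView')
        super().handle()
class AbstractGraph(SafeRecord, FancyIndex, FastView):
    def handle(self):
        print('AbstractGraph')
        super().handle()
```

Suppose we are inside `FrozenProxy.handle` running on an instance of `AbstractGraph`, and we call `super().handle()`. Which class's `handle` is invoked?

L[AbstractGraph] = AbstractGraph + merge(L[SafeRecord], L[FancyIndex], L[FastView], [SafeRecord FancyIndex FastView])
  take SafeRecord:  [SafeRecord SecureBlock SmartProxy LazyProxy object] + [FancyIndex SecureBlock SmartProxy LazyProxy object] + [FastView AbstractAgent FrozenProxy TinyView SecureBlock SmartProxy LazyProxy object] + [SafeRecord FancyIndex FastView]
  take FancyIndex:  [SecureBlock SmartProxy LazyProxy object] + [FancyIndex SecureBlock SmartProxy LazyProxy object] + [FastView AbstractAgent FrozenProxy TinyView SecureBlock SmartProxy LazyProxy object] + [FancyIndex FastView]
  take FastView:  [SecureBlock SmartProxy LazyProxy object] + [SecureBlock SmartProxy LazyProxy object] + [FastView AbstractAgent FrozenProxy TinyView SecureBlock SmartProxy LazyProxy object] + [FastView]
  take AbstractAgent:  [SecureBlock SmartProxy LazyProxy object] + [SecureBlock SmartProxy LazyProxy object] + [AbstractAgent FrozenProxy TinyView SecureBlock SmartProxy LazyProxy object]
  take FrozenProxy:  [SecureBlock SmartProxy LazyProxy object] + [SecureBlock SmartProxy LazyProxy object] + [FrozenProxy TinyView SecureBlock SmartProxy LazyProxy object]
  take TinyView:  [SecureBlock SmartProxy LazyProxy object] + [SecureBlock SmartProxy LazyProxy object] + [TinyView SecureBlock SmartProxy LazyProxy object]
  take SecureBlock:  [SecureBlock SmartProxy LazyProxy object] + [SecureBlock SmartProxy LazyProxy object] + [SecureBlock SmartProxy LazyProxy object]
  take SmartProxy:  [SmartProxy LazyProxy object] + [SmartProxy LazyProxy object] + [SmartProxy LazyProxy object]
  take LazyProxy:  [LazyProxy object] + [LazyProxy object] + [LazyProxy object]
  take object:  [object] + [object] + [object]
MRO: AbstractGraph SafeRecord FancyIndex FastView AbstractAgent FrozenProxy TinyView SecureBlock SmartProxy LazyProxy object
super() in FrozenProxy.handle on a AbstractGraph instance goes to the class after FrozenProxy in AbstractGraph's MRO: TinyView.

TinyView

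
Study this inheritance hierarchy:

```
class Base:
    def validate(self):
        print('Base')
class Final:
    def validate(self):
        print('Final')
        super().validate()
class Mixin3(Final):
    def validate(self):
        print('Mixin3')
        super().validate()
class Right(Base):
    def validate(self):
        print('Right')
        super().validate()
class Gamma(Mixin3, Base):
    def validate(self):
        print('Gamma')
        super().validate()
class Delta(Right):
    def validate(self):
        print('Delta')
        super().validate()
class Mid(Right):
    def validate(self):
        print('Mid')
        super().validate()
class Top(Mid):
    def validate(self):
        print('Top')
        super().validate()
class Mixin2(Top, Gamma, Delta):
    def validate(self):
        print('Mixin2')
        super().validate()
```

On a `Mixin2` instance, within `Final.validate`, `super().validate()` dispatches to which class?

Delta

L[Mixin2] = Mixin2 + merge(L[Top], L[Gamma], L[Delta], [Top Gamma Delta])
  take Top:  [Top Mid Right Base object] + [Gamma Mixin3 Final Base object] + [Delta Right Base object] + [Top Gamma Delta]
  take Mid:  [Mid Right Base object] + [Gamma Mixin3 Final Base object] + [Delta Right Base object] + [Gamma Delta]
  take Gamma:  [Right Base object] + [Gamma Mixin3 Final Base object] + [Delta Right Base object] + [Gamma Delta]
  take Mixin3:  [Right Base object] + [Mixin3 Final Base object] + [Delta Right Base object] + [Delta]
  take Final:  [Right Base object] + [Final Base object] + [Delta Right Base object] + [Delta]
  take Delta:  [Right Base object] + [Base object] + [Delta Right Base object] + [Delta]
  take Right:  [Right Base object] + [Base object] + [Right Base object]
  take Base:  [Base object] + [Base object] + [Base object]
  take object:  [object] + [object] + [object]
MRO: Mixin2 Top Mid Gamma Mixin3 Final Delta Right Base object
super() in Final.validate on a Mixin2 instance goes to the class after Final in Mixin2's MRO: Delta.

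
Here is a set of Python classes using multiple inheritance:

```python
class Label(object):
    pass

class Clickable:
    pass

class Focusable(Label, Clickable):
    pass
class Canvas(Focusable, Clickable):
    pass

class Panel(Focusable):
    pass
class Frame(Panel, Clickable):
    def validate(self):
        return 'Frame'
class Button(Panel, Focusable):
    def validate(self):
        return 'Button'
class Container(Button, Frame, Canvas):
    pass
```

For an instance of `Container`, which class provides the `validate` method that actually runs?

Button

L[Container] = Container + merge(L[Button], L[Frame], L[Canvas], [Button Frame Canvas])
  take Button:  [Button Panel Focusable Label Clickable object] + [Frame Panel Focusable Label Clickable object] + [Canvas Focusable Label Clickable object] + [Button Frame Canvas]
  take Frame:  [Panel Focusable Label Clickable object] + [Frame Panel Focusable Label Clickable object] + [Canvas Focusable Label Clickable object] + [Frame Canvas]
  take Panel:  [Panel Focusable Label Clickable object] + [Panel Focusable Label Clickable object] + [Canvas Focusable Label Clickable object] + [Canvas]
  take Canvas:  [Focusable Label Clickable object] + [Focusable Label Clickable object] + [Canvas Focusable Label Clickable object] + [Canvas]
  take Focusable:  [Focusable Label Clickable object] + [Focusable Label Clickable object] + [Focusable Label Clickable object]
  take Label:  [Label Clickable object] + [Label Clickable object] + [Label Clickable object]
  take Clickable:  [Clickable object] + [Clickable object] + [Clickable object]
  take object:  [object] + [object] + [object]
MRO: Container Button Frame Panel Canvas Focusable Label Clickable object
validate is defined in: Button, Frame. First along the MRO is Button.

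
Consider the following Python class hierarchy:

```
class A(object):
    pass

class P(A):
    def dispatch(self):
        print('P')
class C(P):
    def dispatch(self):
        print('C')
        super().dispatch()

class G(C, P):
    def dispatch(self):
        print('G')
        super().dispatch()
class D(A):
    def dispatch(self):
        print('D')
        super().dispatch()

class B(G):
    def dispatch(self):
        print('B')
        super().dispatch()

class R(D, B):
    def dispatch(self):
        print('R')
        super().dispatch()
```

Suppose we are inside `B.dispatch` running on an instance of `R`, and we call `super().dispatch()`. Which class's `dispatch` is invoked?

L[R] = R + merge(L[D], L[B], [D B])
  take D:  [D A object] + [B G C P A object] + [D B]
  take B:  [A object] + [B G C P A object] + [B]
  take G:  [A object] + [G C P A object]
  take C:  [A object] + [C P A object]
  take P:  [A object] + [P A object]
  take A:  [A object] + [A object]
  take object:  [object] + [object]
MRO: R D B G C P A object
super() in B.dispatch on a R instance goes to the class after B in R's MRO: G.

G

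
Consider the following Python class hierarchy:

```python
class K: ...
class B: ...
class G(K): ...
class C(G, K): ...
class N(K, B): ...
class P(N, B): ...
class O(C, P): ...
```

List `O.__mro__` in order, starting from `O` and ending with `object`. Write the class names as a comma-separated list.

O, C, G, P, N, K, B, object

L[O] = O + merge(L[C], L[P], [C P])
  take C:  [C G K object] + [P N K B object] + [C P]
  take G:  [G K object] + [P N K B object] + [P]
  take P:  [K object] + [P N K B object] + [P]
  take N:  [K object] + [N K B object]
  take K:  [K object] + [K B object]
  take B:  [object] + [B object]
  take object:  [object] + [object]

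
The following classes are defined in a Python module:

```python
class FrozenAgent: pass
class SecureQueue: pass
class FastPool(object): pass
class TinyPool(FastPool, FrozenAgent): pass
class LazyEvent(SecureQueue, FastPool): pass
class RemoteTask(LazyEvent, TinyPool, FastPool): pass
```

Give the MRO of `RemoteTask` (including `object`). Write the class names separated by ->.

RemoteTask -> LazyEvent -> SecureQueue -> TinyPool -> FastPool -> FrozenAgent -> object

L[RemoteTask] = RemoteTask + merge(L[LazyEvent], L[TinyPool], L[FastPool], [LazyEvent TinyPool FastPool])
  take LazyEvent:  [LazyEvent SecureQueue FastPool object] + [TinyPool FastPool FrozenAgent object] + [FastPool object] + [LazyEvent TinyPool FastPool]
  take SecureQueue:  [SecureQueue FastPool object] + [TinyPool FastPool FrozenAgent object] + [FastPool object] + [TinyPool FastPool]
  take TinyPool:  [FastPool object] + [TinyPool FastPool FrozenAgent object] + [FastPool object] + [TinyPool FastPool]
  take FastPool:  [FastPool object] + [FastPool FrozenAgent object] + [FastPool object] + [FastPool]
  take FrozenAgent:  [object] + [FrozenAgent object] + [object]
  take object:  [object] + [object] + [object]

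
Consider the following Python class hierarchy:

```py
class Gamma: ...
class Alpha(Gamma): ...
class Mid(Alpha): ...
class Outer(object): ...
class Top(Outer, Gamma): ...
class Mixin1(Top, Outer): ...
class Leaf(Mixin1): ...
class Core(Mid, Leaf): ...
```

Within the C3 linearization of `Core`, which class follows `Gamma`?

L[Core] = Core + merge(L[Mid], L[Leaf], [Mid Leaf])
  take Mid:  [Mid Alpha Gamma object] + [Leaf Mixin1 Top Outer Gamma object] + [Mid Leaf]
  take Alpha:  [Alpha Gamma object] + [Leaf Mixin1 Top Outer Gamma object] + [Leaf]
  take Leaf:  [Gamma object] + [Leaf Mixin1 Top Outer Gamma object] + [Leaf]
  take Mixin1:  [Gamma object] + [Mixin1 Top Outer Gamma object]
  take Top:  [Gamma object] + [Top Outer Gamma object]
  take Outer:  [Gamma object] + [Outer Gamma object]
  take Gamma:  [Gamma object] + [Gamma object]
  take object:  [object] + [object]
MRO: Core Mid Alpha Leaf Mixin1 Top Outer Gamma object
Gamma is at position 7; next is object.

object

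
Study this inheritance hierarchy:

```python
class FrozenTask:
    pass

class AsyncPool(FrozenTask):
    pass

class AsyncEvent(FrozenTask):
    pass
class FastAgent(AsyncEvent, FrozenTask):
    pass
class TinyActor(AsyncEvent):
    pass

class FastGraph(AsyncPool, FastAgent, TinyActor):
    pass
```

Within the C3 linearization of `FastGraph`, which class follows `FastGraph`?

AsyncPool

L[FastGraph] = FastGraph + merge(L[AsyncPool], L[FastAgent], L[TinyActor], [AsyncPool FastAgent TinyActor])
  take AsyncPool:  [AsyncPool FrozenTask object] + [FastAgent AsyncEvent FrozenTask object] + [TinyActor AsyncEvent FrozenTask object] + [AsyncPool FastAgent TinyActor]
  take FastAgent:  [FrozenTask object] + [FastAgent AsyncEvent FrozenTask object] + [TinyActor AsyncEvent FrozenTask object] + [FastAgent TinyActor]
  take TinyActor:  [FrozenTask object] + [AsyncEvent FrozenTask object] + [TinyActor AsyncEvent FrozenTask object] + [TinyActor]
  take AsyncEvent:  [FrozenTask object] + [AsyncEvent FrozenTask object] + [AsyncEvent FrozenTask object]
  take FrozenTask:  [FrozenTask object] + [FrozenTask object] + [FrozenTask object]
  take object:  [object] + [object] + [object]
MRO: FastGraph AsyncPool FastAgent TinyActor AsyncEvent FrozenTask object
FastGraph is at position 0; next is AsyncPool.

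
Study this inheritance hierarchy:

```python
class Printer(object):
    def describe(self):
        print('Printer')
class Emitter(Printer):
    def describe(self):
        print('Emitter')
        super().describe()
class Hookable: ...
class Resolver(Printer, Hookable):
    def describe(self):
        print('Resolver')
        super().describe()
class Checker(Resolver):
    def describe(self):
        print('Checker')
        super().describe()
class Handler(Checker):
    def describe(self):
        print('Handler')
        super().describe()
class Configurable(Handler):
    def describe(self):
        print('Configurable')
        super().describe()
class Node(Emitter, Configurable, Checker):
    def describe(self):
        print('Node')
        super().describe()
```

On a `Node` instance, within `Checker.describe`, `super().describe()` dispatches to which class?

L[Node] = Node + merge(L[Emitter], L[Configurable], L[Checker], [Emitter Configurable Checker])
  take Emitter:  [Emitter Printer object] + [Configurable Handler Checker Resolver Printer Hookable object] + [Checker Resolver Printer Hookable object] + [Emitter Configurable Checker]
  take Configurable:  [Printer object] + [Configurable Handler Checker Resolver Printer Hookable object] + [Checker Resolver Printer Hookable object] + [Configurable Checker]
  take Handler:  [Printer object] + [Handler Checker Resolver Printer Hookable object] + [Checker Resolver Printer Hookable object] + [Checker]
  take Checker:  [Printer object] + [Checker Resolver Printer Hookable object] + [Checker Resolver Printer Hookable object] + [Checker]
  take Resolver:  [Printer object] + [Resolver Printer Hookable object] + [Resolver Printer Hookable object]
  take Printer:  [Printer object] + [Printer Hookable object] + [Printer Hookable object]
  take Hookable:  [object] + [Hookable object] + [Hookable object]
  take object:  [object] + [object] + [object]
MRO: Node Emitter Configurable Handler Checker Resolver Printer Hookable object
super() in Checker.describe on a Node instance goes to the class after Checker in Node's MRO: Resolver.

Resolver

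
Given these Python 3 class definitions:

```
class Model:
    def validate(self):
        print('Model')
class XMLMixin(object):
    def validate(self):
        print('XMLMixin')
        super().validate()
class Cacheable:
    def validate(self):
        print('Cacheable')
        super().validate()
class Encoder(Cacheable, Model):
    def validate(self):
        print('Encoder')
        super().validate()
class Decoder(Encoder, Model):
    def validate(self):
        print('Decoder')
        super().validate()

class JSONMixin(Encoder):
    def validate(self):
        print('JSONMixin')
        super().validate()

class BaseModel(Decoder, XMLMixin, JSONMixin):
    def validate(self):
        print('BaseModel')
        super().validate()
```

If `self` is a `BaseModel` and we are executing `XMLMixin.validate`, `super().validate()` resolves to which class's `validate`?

JSONMixin

L[BaseModel] = BaseModel + merge(L[Decoder], L[XMLMixin], L[JSONMixin], [Decoder XMLMixin JSONMixin])
  take Decoder:  [Decoder Encoder Cacheable Model object] + [XMLMixin object] + [JSONMixin Encoder Cacheable Model object] + [Decoder XMLMixin JSONMixin]
  take XMLMixin:  [Encoder Cacheable Model object] + [XMLMixin object] + [JSONMixin Encoder Cacheable Model object] + [XMLMixin JSONMixin]
  take JSONMixin:  [Encoder Cacheable Model object] + [object] + [JSONMixin Encoder Cacheable Model object] + [JSONMixin]
  take Encoder:  [Encoder Cacheable Model object] + [object] + [Encoder Cacheable Model object]
  take Cacheable:  [Cacheable Model object] + [object] + [Cacheable Model object]
  take Model:  [Model object] + [object] + [Model object]
  take object:  [object] + [object] + [object]
MRO: BaseModel Decoder XMLMixin JSONMixin Encoder Cacheable Model object
super() in XMLMixin.validate on a BaseModel instance goes to the class after XMLMixin in BaseModel's MRO: JSONMixin.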